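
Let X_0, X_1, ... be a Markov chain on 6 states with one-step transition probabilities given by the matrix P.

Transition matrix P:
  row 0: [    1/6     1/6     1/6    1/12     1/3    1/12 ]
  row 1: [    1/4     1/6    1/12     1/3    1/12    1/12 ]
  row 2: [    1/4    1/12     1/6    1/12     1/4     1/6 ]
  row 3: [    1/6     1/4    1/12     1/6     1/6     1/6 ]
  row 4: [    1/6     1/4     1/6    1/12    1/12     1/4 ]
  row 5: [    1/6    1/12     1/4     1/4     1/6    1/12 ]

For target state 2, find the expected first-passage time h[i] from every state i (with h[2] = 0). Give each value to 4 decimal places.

First-step conditioning: h[2] = 0; for i ≠ 2, h[i] = 1 + Σ_k P[i][k]·h[k].
  h[0] = 1 + 1/6·h[0] + 1/6·h[1] + 1/12·h[3] + 1/3·h[4] + 1/12·h[5]
  h[1] = 1 + 1/4·h[0] + 1/6·h[1] + 1/3·h[3] + 1/12·h[4] + 1/12·h[5]
  h[3] = 1 + 1/6·h[0] + 1/4·h[1] + 1/6·h[3] + 1/6·h[4] + 1/6·h[5]
  h[4] = 1 + 1/6·h[0] + 1/4·h[1] + 1/12·h[3] + 1/12·h[4] + 1/4·h[5]
  h[5] = 1 + 1/6·h[0] + 1/12·h[1] + 1/4·h[3] + 1/6·h[4] + 1/12·h[5]
Solving the 5×5 linear system over states ≠ 2 gives exactly h = [71757/10634, 3057/409, 0, 78525/10634, 35772/5317, 66297/10634] (h[2] = 0 is the target).

h = [6.7479, 7.4743, 0.0000, 7.3843, 6.7279, 6.2344]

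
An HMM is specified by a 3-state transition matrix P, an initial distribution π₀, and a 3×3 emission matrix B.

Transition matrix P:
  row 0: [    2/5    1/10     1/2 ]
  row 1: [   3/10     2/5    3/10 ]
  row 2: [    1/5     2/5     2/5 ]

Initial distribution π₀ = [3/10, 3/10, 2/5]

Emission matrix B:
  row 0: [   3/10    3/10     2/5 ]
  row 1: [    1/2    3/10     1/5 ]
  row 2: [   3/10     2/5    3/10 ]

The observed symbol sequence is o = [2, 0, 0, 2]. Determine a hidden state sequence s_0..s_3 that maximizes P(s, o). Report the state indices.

path = [2, 1, 1, 0]

t=0: δ = [1.200e-01, 6.000e-02, 1.200e-01]  (obs o_0=2)
t=1: δ = [1.440e-02, 2.400e-02, 1.800e-02]  ψ = [0, 2, 0]  (obs o_1=0)
t=2: δ = [2.160e-03, 4.800e-03, 2.160e-03]  ψ = [1, 1, 0]  (obs o_2=0)
t=3: δ = [5.760e-04, 3.840e-04, 4.320e-04]  ψ = [1, 1, 1]  (obs o_3=2)
backtrack: best end state = 0; path = [2, 1, 1, 0]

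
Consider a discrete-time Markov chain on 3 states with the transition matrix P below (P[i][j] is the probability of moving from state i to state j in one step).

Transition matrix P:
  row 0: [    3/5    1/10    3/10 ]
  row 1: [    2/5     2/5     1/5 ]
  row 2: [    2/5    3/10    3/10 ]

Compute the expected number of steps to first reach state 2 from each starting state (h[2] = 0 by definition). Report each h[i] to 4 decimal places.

First-step conditioning: h[2] = 0; for i ≠ 2, h[i] = 1 + Σ_k P[i][k]·h[k].
  h[0] = 1 + 3/5·h[0] + 1/10·h[1]
  h[1] = 1 + 2/5·h[0] + 2/5·h[1]
Solving the 2×2 linear system over states ≠ 2 gives exactly h = [7/2, 4, 0] (h[2] = 0 is the target).

h = [3.5000, 4.0000, 0.0000]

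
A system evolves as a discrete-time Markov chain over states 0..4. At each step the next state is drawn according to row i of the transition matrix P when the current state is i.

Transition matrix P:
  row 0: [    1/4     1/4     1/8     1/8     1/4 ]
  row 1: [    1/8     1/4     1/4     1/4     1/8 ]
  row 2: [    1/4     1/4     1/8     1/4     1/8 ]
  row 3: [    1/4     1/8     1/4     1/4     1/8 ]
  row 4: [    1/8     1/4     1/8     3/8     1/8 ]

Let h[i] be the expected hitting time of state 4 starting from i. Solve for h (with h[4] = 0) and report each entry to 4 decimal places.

h = [5.7289, 6.6475, 6.5455, 6.5327, 0.0000]

First-step conditioning: h[4] = 0; for i ≠ 4, h[i] = 1 + Σ_k P[i][k]·h[k].
  h[0] = 1 + 1/4·h[0] + 1/4·h[1] + 1/8·h[2] + 1/8·h[3]
  h[1] = 1 + 1/8·h[0] + 1/4·h[1] + 1/4·h[2] + 1/4·h[3]
  h[2] = 1 + 1/4·h[0] + 1/4·h[1] + 1/8·h[2] + 1/4·h[3]
  h[3] = 1 + 1/4·h[0] + 1/8·h[1] + 1/4·h[2] + 1/4·h[3]
Solving the 4×4 linear system over states ≠ 4 gives exactly h = [3592/627, 4168/627, 72/11, 4096/627, 0] (h[4] = 0 is the target).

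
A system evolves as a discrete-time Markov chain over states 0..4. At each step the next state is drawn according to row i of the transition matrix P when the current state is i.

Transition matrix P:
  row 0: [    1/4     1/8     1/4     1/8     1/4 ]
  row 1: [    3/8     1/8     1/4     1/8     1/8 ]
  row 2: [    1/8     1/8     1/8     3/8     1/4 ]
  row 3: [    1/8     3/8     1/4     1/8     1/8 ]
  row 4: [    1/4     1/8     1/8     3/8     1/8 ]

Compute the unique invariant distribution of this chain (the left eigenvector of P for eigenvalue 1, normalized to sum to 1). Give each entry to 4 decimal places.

π = [0.2197, 0.1800, 0.2025, 0.2201, 0.1778]

Balance equations π_j = Σ_i π_i·P[i][j]:
  π_0 = 1/4·π_0 + 3/8·π_1 + 1/8·π_2 + 1/8·π_3 + 1/4·π_4
  π_1 = 1/8·π_0 + 1/8·π_1 + 1/8·π_2 + 3/8·π_3 + 1/8·π_4
  π_2 = 1/4·π_0 + 1/4·π_1 + 1/8·π_2 + 1/4·π_3 + 1/8·π_4
  π_3 = 1/8·π_0 + 1/8·π_1 + 3/8·π_2 + 1/8·π_3 + 3/8·π_4
  normalize: π_0 + π_1 + π_2 + π_3 + π_4 = 1
Solving the linear system gives exactly π = [587/2672, 481/2672, 541/2672, 147/668, 475/2672].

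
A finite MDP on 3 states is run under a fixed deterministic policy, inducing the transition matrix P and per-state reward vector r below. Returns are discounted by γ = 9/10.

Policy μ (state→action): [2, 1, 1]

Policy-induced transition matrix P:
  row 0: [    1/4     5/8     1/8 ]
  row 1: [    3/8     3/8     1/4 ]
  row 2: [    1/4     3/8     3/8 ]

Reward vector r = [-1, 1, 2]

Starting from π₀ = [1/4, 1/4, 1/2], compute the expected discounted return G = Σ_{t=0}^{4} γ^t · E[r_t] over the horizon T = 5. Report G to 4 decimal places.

G = 3.0393

t=0: π = [0.2500, 0.2500, 0.5000], E[r] = 1.0000, γ^t·E[r] = 1.000000, running G = 1.000000
t=1: π = [0.2813, 0.4375, 0.2813], E[r] = 0.7188, γ^t·E[r] = 0.646875, running G = 1.646875
t=2: π = [0.3047, 0.4453, 0.2500], E[r] = 0.6406, γ^t·E[r] = 0.518906, running G = 2.165781
t=3: π = [0.3057, 0.4512, 0.2432], E[r] = 0.6318, γ^t·E[r] = 0.460608, running G = 2.626390
t=4: π = [0.3064, 0.4514, 0.2422], E[r] = 0.6294, γ^t·E[r] = 0.412946, running G = 3.039335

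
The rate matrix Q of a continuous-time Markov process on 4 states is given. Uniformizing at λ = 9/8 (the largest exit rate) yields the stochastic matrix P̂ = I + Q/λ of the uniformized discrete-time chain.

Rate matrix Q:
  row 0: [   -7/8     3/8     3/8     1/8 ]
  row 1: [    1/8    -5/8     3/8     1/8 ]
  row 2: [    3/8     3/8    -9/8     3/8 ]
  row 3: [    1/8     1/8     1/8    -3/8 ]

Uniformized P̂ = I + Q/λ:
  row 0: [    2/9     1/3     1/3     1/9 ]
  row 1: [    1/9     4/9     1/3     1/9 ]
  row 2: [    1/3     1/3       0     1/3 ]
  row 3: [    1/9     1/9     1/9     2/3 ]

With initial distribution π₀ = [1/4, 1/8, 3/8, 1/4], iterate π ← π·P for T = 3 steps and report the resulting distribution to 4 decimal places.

π = [0.1763, 0.2924, 0.1905, 0.3409]

t=0: π = [0.2500, 0.1250, 0.3750, 0.2500]
t=1: π = [0.2222, 0.2917, 0.1528, 0.3333]
t=2: π = [0.1698, 0.2917, 0.2083, 0.3302]
t=3: π = [0.1763, 0.2924, 0.1905, 0.3409]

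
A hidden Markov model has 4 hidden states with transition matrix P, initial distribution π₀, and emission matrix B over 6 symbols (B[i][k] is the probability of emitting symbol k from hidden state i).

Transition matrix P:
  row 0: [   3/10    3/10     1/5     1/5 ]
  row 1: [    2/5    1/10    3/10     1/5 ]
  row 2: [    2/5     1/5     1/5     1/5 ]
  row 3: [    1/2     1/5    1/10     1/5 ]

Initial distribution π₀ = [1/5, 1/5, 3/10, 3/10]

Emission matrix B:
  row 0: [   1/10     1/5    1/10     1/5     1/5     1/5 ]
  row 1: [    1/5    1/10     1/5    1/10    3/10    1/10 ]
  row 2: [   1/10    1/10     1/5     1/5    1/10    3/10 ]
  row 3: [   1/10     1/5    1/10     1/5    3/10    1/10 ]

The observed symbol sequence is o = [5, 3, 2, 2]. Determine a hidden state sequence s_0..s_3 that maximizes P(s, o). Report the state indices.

t=0: δ = [4.000e-02, 2.000e-02, 9.000e-02, 3.000e-02]  (obs o_0=5)
t=1: δ = [7.200e-03, 1.800e-03, 3.600e-03, 3.600e-03]  ψ = [2, 2, 2, 2]  (obs o_1=3)
t=2: δ = [2.160e-04, 4.320e-04, 2.880e-04, 1.440e-04]  ψ = [0, 0, 0, 0]  (obs o_2=2)
t=3: δ = [1.728e-05, 1.296e-05, 2.592e-05, 8.640e-06]  ψ = [1, 0, 1, 1]  (obs o_3=2)
backtrack: best end state = 2; path = [2, 0, 1, 2]

path = [2, 0, 1, 2]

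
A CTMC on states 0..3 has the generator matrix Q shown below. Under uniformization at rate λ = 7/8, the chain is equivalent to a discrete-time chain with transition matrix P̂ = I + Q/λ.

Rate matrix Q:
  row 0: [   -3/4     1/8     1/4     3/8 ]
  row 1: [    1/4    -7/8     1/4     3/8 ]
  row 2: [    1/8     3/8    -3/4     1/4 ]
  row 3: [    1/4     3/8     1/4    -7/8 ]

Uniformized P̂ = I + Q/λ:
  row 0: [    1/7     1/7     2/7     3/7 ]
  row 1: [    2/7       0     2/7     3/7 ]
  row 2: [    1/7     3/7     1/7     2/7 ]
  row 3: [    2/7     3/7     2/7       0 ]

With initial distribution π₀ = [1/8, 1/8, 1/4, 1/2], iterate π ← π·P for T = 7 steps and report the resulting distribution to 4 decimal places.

π = [0.2188, 0.2568, 0.2500, 0.2744]

t=0: π = [0.1250, 0.1250, 0.2500, 0.5000]
t=1: π = [0.2321, 0.3393, 0.2500, 0.1786]
t=2: π = [0.2168, 0.2168, 0.2500, 0.3163]
t=3: π = [0.2190, 0.2737, 0.2500, 0.2573]
t=4: π = [0.2187, 0.2487, 0.2500, 0.2826]
t=5: π = [0.2188, 0.2595, 0.2500, 0.2717]
t=6: π = [0.2187, 0.2549, 0.2500, 0.2764]
t=7: π = [0.2188, 0.2568, 0.2500, 0.2744]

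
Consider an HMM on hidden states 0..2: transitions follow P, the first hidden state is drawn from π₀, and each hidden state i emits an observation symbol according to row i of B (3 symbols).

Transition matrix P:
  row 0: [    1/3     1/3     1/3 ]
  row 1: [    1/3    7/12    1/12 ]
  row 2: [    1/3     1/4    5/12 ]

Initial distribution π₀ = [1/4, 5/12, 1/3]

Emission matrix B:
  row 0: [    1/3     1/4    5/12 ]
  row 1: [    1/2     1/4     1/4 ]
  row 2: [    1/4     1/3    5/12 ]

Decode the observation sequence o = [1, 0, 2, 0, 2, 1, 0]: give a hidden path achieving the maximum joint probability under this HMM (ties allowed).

path = [1, 1, 1, 1, 1, 1, 1]

t=0: δ = [6.250e-02, 1.042e-01, 1.111e-01]  (obs o_0=1)
t=1: δ = [1.235e-02, 3.038e-02, 1.157e-02]  ψ = [2, 1, 2]  (obs o_1=0)
t=2: δ = [4.220e-03, 4.431e-03, 2.009e-03]  ψ = [1, 1, 2]  (obs o_2=2)
t=3: δ = [4.923e-04, 1.292e-03, 3.516e-04]  ψ = [1, 1, 0]  (obs o_3=0)
t=4: δ = [1.795e-04, 1.885e-04, 6.838e-05]  ψ = [1, 1, 0]  (obs o_4=2)
t=5: δ = [1.570e-05, 2.748e-05, 1.994e-05]  ψ = [1, 1, 0]  (obs o_5=1)
t=6: δ = [3.054e-06, 8.016e-06, 2.077e-06]  ψ = [1, 1, 2]  (obs o_6=0)
backtrack: best end state = 1; path = [1, 1, 1, 1, 1, 1, 1]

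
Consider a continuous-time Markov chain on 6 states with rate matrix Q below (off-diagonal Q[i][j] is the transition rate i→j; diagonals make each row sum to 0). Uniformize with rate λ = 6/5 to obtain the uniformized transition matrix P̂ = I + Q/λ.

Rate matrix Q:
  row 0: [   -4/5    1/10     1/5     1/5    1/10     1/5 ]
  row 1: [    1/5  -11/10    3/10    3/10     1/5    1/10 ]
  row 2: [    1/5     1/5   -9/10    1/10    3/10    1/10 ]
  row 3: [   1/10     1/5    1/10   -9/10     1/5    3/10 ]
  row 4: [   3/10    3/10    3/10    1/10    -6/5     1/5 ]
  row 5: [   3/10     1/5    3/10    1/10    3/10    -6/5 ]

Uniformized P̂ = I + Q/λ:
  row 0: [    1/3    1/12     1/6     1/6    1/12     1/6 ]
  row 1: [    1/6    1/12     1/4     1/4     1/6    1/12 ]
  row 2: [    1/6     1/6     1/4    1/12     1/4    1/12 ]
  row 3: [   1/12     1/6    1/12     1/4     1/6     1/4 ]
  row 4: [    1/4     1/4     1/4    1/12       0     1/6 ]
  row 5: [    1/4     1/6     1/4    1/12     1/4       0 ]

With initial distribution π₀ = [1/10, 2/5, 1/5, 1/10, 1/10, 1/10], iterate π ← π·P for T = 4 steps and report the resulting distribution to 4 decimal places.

t=0: π = [0.1000, 0.4000, 0.2000, 0.1000, 0.1000, 0.1000]
t=1: π = [0.1917, 0.1333, 0.2250, 0.1750, 0.1667, 0.1083]
t=2: π = [0.2069, 0.1535, 0.2049, 0.1507, 0.1507, 0.1333]
t=3: π = [0.2123, 0.1492, 0.2076, 0.1513, 0.1525, 0.1271]
t=4: π = [0.2127, 0.1493, 0.2071, 0.1511, 0.1515, 0.1283]

π = [0.2127, 0.1493, 0.2071, 0.1511, 0.1515, 0.1283]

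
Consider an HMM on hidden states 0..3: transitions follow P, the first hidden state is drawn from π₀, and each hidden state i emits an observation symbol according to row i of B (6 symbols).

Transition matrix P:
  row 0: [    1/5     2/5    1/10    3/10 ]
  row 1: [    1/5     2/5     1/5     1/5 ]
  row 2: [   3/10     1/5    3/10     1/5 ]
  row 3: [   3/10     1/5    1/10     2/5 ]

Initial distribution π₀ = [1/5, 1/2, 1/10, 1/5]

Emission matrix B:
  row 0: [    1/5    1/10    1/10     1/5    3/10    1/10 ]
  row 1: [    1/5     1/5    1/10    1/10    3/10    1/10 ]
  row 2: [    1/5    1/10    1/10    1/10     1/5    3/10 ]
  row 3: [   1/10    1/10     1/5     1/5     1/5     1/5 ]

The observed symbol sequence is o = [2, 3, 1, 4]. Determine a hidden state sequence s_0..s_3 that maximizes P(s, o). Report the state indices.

t=0: δ = [2.000e-02, 5.000e-02, 1.000e-02, 4.000e-02]  (obs o_0=2)
t=1: δ = [2.400e-03, 2.000e-03, 1.000e-03, 3.200e-03]  ψ = [3, 1, 1, 3]  (obs o_1=3)
t=2: δ = [9.600e-05, 1.920e-04, 4.000e-05, 1.280e-04]  ψ = [3, 0, 1, 3]  (obs o_2=1)
t=3: δ = [1.152e-05, 2.304e-05, 7.680e-06, 1.024e-05]  ψ = [1, 1, 1, 3]  (obs o_3=4)
backtrack: best end state = 1; path = [3, 0, 1, 1]

path = [3, 0, 1, 1]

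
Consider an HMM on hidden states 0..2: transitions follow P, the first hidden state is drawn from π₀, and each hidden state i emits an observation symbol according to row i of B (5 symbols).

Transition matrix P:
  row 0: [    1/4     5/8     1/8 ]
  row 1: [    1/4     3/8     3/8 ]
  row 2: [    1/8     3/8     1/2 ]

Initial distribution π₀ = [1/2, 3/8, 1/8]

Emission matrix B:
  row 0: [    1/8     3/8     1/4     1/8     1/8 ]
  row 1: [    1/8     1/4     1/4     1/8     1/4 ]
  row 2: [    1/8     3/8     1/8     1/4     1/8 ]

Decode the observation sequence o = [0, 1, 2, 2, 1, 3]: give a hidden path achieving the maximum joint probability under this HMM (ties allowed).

t=0: δ = [6.250e-02, 4.688e-02, 1.562e-02]  (obs o_0=0)
t=1: δ = [5.859e-03, 9.766e-03, 6.592e-03]  ψ = [0, 0, 1]  (obs o_1=1)
t=2: δ = [6.104e-04, 9.155e-04, 4.578e-04]  ψ = [1, 0, 1]  (obs o_2=2)
t=3: δ = [5.722e-05, 9.537e-05, 4.292e-05]  ψ = [1, 0, 1]  (obs o_3=2)
t=4: δ = [8.941e-06, 8.941e-06, 1.341e-05]  ψ = [1, 0, 1]  (obs o_4=1)
t=5: δ = [2.794e-07, 6.985e-07, 1.676e-06]  ψ = [0, 0, 2]  (obs o_5=3)
backtrack: best end state = 2; path = [0, 1, 0, 1, 2, 2]

path = [0, 1, 0, 1, 2, 2]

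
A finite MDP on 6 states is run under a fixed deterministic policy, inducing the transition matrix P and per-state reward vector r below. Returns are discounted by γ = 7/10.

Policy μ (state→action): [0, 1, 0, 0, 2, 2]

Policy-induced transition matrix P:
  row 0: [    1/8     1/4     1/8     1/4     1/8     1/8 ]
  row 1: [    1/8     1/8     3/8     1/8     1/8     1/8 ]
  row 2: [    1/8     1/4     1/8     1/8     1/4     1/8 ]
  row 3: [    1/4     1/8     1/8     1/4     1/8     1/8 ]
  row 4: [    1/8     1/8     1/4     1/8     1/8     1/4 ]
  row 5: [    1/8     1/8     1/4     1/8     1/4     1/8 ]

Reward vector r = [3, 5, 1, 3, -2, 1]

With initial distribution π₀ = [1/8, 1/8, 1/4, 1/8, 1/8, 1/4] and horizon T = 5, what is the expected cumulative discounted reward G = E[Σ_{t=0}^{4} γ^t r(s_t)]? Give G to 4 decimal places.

t=0: π = [0.1250, 0.1250, 0.2500, 0.1250, 0.1250, 0.2500], E[r] = 1.6250, γ^t·E[r] = 1.625000, running G = 1.625000
t=1: π = [0.1406, 0.1719, 0.2031, 0.1563, 0.1875, 0.1406], E[r] = 1.7188, γ^t·E[r] = 1.203125, running G = 2.828125
t=2: π = [0.1445, 0.1680, 0.2090, 0.1621, 0.1680, 0.1484], E[r] = 1.7813, γ^t·E[r] = 0.872813, running G = 3.700938
t=3: π = [0.1453, 0.1692, 0.2065, 0.1633, 0.1697, 0.1460], E[r] = 1.7849, γ^t·E[r] = 0.612225, running G = 4.313162
t=4: π = [0.1454, 0.1690, 0.2068, 0.1636, 0.1691, 0.1462], E[r] = 1.7867, γ^t·E[r] = 0.428982, running G = 4.742145

G = 4.7421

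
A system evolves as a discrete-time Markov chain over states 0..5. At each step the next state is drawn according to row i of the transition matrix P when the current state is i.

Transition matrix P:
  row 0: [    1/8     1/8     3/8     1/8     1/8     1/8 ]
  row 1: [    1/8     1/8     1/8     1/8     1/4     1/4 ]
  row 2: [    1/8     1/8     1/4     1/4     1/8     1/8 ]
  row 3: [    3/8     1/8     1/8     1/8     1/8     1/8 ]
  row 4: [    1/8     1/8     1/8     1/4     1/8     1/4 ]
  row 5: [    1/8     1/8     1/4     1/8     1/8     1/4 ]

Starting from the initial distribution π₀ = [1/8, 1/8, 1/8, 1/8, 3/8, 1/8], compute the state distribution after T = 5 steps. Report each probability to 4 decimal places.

π = [0.1674, 0.1250, 0.2165, 0.1696, 0.1406, 0.1808]

t=0: π = [0.1250, 0.1250, 0.1250, 0.1250, 0.3750, 0.1250]
t=1: π = [0.1563, 0.1250, 0.1875, 0.1875, 0.1406, 0.2031]
t=2: π = [0.1719, 0.1250, 0.2129, 0.1660, 0.1406, 0.1836]
t=3: π = [0.1665, 0.1250, 0.2175, 0.1692, 0.1406, 0.1812]
t=4: π = [0.1673, 0.1250, 0.2165, 0.1698, 0.1406, 0.1808]
t=5: π = [0.1674, 0.1250, 0.2165, 0.1696, 0.1406, 0.1808]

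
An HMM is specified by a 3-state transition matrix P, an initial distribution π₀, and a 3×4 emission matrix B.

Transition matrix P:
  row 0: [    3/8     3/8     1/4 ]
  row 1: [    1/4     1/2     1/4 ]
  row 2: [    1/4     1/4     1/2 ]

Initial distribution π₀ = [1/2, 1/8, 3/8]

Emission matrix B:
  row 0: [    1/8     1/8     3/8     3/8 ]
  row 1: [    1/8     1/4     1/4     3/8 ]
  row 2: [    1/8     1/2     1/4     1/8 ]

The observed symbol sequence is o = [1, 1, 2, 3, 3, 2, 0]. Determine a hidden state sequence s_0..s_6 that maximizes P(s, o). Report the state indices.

t=0: δ = [6.250e-02, 3.125e-02, 1.875e-01]  (obs o_0=1)
t=1: δ = [5.859e-03, 1.172e-02, 4.688e-02]  ψ = [2, 2, 2]  (obs o_1=1)
t=2: δ = [4.395e-03, 2.930e-03, 5.859e-03]  ψ = [2, 2, 2]  (obs o_2=2)
t=3: δ = [6.180e-04, 6.180e-04, 3.662e-04]  ψ = [0, 0, 2]  (obs o_3=3)
t=4: δ = [8.690e-05, 1.159e-04, 2.289e-05]  ψ = [0, 1, 2]  (obs o_4=3)
t=5: δ = [1.222e-05, 1.448e-05, 7.242e-06]  ψ = [0, 1, 1]  (obs o_5=2)
t=6: δ = [5.729e-07, 9.052e-07, 4.526e-07]  ψ = [0, 1, 1]  (obs o_6=0)
backtrack: best end state = 1; path = [2, 2, 0, 1, 1, 1, 1]

path = [2, 2, 0, 1, 1, 1, 1]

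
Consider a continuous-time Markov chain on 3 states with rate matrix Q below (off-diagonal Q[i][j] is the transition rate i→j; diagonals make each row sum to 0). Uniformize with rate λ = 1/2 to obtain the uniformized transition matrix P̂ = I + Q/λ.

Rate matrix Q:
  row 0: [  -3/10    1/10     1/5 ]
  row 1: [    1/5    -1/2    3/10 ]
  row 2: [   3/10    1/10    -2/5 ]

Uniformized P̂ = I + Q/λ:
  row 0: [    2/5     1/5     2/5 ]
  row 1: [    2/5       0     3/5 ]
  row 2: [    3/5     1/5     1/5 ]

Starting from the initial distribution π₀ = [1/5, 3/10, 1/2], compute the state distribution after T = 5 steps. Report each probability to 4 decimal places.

π = [0.4721, 0.1666, 0.3613]

t=0: π = [0.2000, 0.3000, 0.5000]
t=1: π = [0.5000, 0.1400, 0.3600]
t=2: π = [0.4720, 0.1720, 0.3560]
t=3: π = [0.4712, 0.1656, 0.3632]
t=4: π = [0.4726, 0.1669, 0.3605]
t=5: π = [0.4721, 0.1666, 0.3613]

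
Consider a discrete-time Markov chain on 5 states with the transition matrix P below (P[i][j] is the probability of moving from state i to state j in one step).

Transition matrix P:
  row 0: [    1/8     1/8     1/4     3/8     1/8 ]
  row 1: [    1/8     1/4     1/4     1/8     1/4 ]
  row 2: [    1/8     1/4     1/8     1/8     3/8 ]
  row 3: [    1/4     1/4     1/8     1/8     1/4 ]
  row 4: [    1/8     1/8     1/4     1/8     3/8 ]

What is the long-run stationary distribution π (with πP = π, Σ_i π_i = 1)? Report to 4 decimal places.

Balance equations π_j = Σ_i π_i·P[i][j]:
  π_0 = 1/8·π_0 + 1/8·π_1 + 1/8·π_2 + 1/4·π_3 + 1/8·π_4
  π_1 = 1/8·π_0 + 1/4·π_1 + 1/4·π_2 + 1/4·π_3 + 1/8·π_4
  π_2 = 1/4·π_0 + 1/4·π_1 + 1/8·π_2 + 1/8·π_3 + 1/4·π_4
  π_3 = 3/8·π_0 + 1/8·π_1 + 1/8·π_2 + 1/8·π_3 + 1/8·π_4
  normalize: π_0 + π_1 + π_2 + π_3 + π_4 = 1
Solving the linear system gives exactly π = [9/62, 127/651, 19/93, 5/31, 383/1302].

π = [0.1452, 0.1951, 0.2043, 0.1613, 0.2942]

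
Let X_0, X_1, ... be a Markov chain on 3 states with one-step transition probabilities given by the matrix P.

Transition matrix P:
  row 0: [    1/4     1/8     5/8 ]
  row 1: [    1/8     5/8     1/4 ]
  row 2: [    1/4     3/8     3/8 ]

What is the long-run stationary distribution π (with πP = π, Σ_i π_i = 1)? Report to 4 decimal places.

π = [0.1957, 0.4348, 0.3696]

Balance equations π_j = Σ_i π_i·P[i][j]:
  π_0 = 1/4·π_0 + 1/8·π_1 + 1/4·π_2
  π_1 = 1/8·π_0 + 5/8·π_1 + 3/8·π_2
  normalize: π_0 + π_1 + π_2 = 1
Solving the linear system gives exactly π = [9/46, 10/23, 17/46].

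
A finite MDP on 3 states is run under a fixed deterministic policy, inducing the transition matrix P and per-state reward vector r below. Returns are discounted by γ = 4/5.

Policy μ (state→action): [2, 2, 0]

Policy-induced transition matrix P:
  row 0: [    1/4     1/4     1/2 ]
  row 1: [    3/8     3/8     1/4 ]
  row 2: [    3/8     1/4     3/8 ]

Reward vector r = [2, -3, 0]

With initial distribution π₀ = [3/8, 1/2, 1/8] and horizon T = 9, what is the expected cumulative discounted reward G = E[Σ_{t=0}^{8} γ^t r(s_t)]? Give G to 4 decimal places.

G = -1.4631

t=0: π = [0.3750, 0.5000, 0.1250], E[r] = -0.7500, γ^t·E[r] = -0.750000, running G = -0.750000
t=1: π = [0.3281, 0.3125, 0.3594], E[r] = -0.2813, γ^t·E[r] = -0.225000, running G = -0.975000
t=2: π = [0.3340, 0.2891, 0.3770], E[r] = -0.1992, γ^t·E[r] = -0.127500, running G = -1.102500
t=3: π = [0.3333, 0.2861, 0.3806], E[r] = -0.1919, γ^t·E[r] = -0.098250, running G = -1.200750
t=4: π = [0.3333, 0.2858, 0.3809], E[r] = -0.1906, γ^t·E[r] = -0.078075, running G = -1.278825
t=5: π = [0.3333, 0.2857, 0.3809], E[r] = -0.1905, γ^t·E[r] = -0.062423, running G = -1.341248
t=6: π = [0.3333, 0.2857, 0.3810], E[r] = -0.1905, γ^t·E[r] = -0.049933, running G = -1.391180
t=7: π = [0.3333, 0.2857, 0.3810], E[r] = -0.1905, γ^t·E[r] = -0.039946, running G = -1.431126
t=8: π = [0.3333, 0.2857, 0.3810], E[r] = -0.1905, γ^t·E[r] = -0.031957, running G = -1.463083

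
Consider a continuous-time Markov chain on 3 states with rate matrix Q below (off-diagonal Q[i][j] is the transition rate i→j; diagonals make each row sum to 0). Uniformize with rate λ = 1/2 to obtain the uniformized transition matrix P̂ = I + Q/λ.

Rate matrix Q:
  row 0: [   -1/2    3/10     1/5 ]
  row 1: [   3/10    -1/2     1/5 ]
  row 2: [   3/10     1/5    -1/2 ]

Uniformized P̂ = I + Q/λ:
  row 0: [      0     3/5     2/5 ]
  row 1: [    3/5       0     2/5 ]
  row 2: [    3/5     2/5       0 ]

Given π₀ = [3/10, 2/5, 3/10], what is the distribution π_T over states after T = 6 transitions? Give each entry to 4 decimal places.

t=0: π = [0.3000, 0.4000, 0.3000]
t=1: π = [0.4200, 0.3000, 0.2800]
t=2: π = [0.3480, 0.3640, 0.2880]
t=3: π = [0.3912, 0.3240, 0.2848]
t=4: π = [0.3653, 0.3486, 0.2861]
t=5: π = [0.3808, 0.3336, 0.2856]
t=6: π = [0.3715, 0.3427, 0.2858]

π = [0.3715, 0.3427, 0.2858]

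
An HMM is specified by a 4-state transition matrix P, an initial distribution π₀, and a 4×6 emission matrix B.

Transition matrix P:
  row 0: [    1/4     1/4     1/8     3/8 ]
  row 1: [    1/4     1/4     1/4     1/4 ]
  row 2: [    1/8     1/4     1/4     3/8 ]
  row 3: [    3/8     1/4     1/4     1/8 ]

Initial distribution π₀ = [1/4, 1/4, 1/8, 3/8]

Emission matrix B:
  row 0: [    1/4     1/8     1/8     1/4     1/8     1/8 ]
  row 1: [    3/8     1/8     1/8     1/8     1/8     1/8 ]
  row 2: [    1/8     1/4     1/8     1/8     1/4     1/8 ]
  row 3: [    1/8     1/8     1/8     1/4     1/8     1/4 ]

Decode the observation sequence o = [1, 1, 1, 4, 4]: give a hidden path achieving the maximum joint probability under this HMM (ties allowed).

t=0: δ = [3.125e-02, 3.125e-02, 3.125e-02, 4.688e-02]  (obs o_0=1)
t=1: δ = [2.197e-03, 1.465e-03, 2.930e-03, 1.465e-03]  ψ = [3, 3, 3, 0]  (obs o_1=1)
t=2: δ = [6.866e-05, 9.155e-05, 1.831e-04, 1.373e-04]  ψ = [0, 2, 2, 2]  (obs o_2=1)
t=3: δ = [6.437e-06, 5.722e-06, 1.144e-05, 8.583e-06]  ψ = [3, 2, 2, 2]  (obs o_3=4)
t=4: δ = [4.023e-07, 3.576e-07, 7.153e-07, 5.364e-07]  ψ = [3, 2, 2, 2]  (obs o_4=4)
backtrack: best end state = 2; path = [3, 2, 2, 2, 2]

path = [3, 2, 2, 2, 2]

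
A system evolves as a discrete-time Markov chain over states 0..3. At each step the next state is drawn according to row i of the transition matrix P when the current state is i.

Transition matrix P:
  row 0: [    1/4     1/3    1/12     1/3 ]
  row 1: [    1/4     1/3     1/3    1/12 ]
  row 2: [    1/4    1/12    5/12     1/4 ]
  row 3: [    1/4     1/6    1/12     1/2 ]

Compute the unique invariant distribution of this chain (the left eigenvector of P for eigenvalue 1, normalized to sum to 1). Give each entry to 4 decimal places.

π = [0.2500, 0.2289, 0.2108, 0.3102]

Balance equations π_j = Σ_i π_i·P[i][j]:
  π_0 = 1/4·π_0 + 1/4·π_1 + 1/4·π_2 + 1/4·π_3
  π_1 = 1/3·π_0 + 1/3·π_1 + 1/12·π_2 + 1/6·π_3
  π_2 = 1/12·π_0 + 1/3·π_1 + 5/12·π_2 + 1/12·π_3
  normalize: π_0 + π_1 + π_2 + π_3 = 1
Solving the linear system gives exactly π = [1/4, 19/83, 35/166, 103/332].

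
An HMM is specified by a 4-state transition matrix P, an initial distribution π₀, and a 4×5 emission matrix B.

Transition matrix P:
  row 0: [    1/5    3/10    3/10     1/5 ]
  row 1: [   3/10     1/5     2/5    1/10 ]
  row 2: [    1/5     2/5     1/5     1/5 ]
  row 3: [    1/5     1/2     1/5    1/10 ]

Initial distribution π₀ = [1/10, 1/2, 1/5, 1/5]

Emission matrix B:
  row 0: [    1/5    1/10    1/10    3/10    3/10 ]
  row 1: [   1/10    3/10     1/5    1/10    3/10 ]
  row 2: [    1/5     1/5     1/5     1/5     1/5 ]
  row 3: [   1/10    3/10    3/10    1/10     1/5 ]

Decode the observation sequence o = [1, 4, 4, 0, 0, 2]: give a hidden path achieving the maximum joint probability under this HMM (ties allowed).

path = [1, 2, 1, 0, 2, 1]

t=0: δ = [1.000e-02, 1.500e-01, 4.000e-02, 6.000e-02]  (obs o_0=1)
t=1: δ = [1.350e-02, 9.000e-03, 1.200e-02, 3.000e-03]  ψ = [1, 1, 1, 1]  (obs o_1=4)
t=2: δ = [8.100e-04, 1.440e-03, 8.100e-04, 5.400e-04]  ψ = [0, 2, 0, 0]  (obs o_2=4)
t=3: δ = [8.640e-05, 3.240e-05, 1.152e-04, 1.620e-05]  ψ = [1, 2, 1, 0]  (obs o_3=0)
t=4: δ = [4.608e-06, 4.608e-06, 5.184e-06, 2.304e-06]  ψ = [2, 2, 0, 2]  (obs o_4=0)
t=5: δ = [1.382e-07, 4.147e-07, 3.686e-07, 3.110e-07]  ψ = [1, 2, 1, 2]  (obs o_5=2)
backtrack: best end state = 1; path = [1, 2, 1, 0, 2, 1]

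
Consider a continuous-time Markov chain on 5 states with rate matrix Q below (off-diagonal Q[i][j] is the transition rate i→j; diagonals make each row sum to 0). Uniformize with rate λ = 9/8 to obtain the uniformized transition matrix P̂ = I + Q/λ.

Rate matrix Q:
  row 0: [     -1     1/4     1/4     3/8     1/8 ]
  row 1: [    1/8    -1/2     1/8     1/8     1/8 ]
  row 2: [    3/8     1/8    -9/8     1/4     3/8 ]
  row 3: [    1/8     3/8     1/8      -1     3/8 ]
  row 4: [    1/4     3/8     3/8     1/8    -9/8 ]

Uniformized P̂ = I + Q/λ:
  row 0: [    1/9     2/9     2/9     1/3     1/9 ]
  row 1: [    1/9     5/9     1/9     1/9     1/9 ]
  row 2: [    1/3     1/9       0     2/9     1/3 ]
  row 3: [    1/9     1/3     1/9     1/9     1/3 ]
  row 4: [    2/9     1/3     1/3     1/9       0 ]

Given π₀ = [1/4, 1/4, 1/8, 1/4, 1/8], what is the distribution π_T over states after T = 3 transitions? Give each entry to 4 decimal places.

t=0: π = [0.2500, 0.2500, 0.1250, 0.2500, 0.1250]
t=1: π = [0.1528, 0.3333, 0.1528, 0.1806, 0.1806]
t=2: π = [0.1651, 0.3565, 0.1512, 0.1620, 0.1651]
t=3: π = [0.1631, 0.3606, 0.1493, 0.1646, 0.1624]

π = [0.1631, 0.3606, 0.1493, 0.1646, 0.1624]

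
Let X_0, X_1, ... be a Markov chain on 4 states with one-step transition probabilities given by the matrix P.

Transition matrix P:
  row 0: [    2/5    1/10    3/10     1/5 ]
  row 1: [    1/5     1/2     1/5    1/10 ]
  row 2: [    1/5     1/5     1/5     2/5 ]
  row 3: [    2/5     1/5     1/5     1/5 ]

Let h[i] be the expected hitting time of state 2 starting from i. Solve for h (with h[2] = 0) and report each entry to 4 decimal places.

h = [3.8125, 4.3750, 0.0000, 4.2500]

First-step conditioning: h[2] = 0; for i ≠ 2, h[i] = 1 + Σ_k P[i][k]·h[k].
  h[0] = 1 + 2/5·h[0] + 1/10·h[1] + 1/5·h[3]
  h[1] = 1 + 1/5·h[0] + 1/2·h[1] + 1/10·h[3]
  h[3] = 1 + 2/5·h[0] + 1/5·h[1] + 1/5·h[3]
Solving the 3×3 linear system over states ≠ 2 gives exactly h = [61/16, 35/8, 0, 17/4] (h[2] = 0 is the target).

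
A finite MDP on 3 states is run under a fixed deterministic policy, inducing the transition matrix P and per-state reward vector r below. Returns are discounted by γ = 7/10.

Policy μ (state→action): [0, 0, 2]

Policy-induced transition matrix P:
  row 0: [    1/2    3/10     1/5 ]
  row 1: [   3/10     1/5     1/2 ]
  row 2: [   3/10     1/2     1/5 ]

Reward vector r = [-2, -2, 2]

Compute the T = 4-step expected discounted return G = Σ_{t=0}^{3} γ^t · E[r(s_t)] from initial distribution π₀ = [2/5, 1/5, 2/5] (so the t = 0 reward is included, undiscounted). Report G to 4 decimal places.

t=0: π = [0.4000, 0.2000, 0.4000], E[r] = -0.4000, γ^t·E[r] = -0.400000, running G = -0.400000
t=1: π = [0.3800, 0.3600, 0.2600], E[r] = -0.9600, γ^t·E[r] = -0.672000, running G = -1.072000
t=2: π = [0.3760, 0.3160, 0.3080], E[r] = -0.7680, γ^t·E[r] = -0.376320, running G = -1.448320
t=3: π = [0.3752, 0.3300, 0.2948], E[r] = -0.8208, γ^t·E[r] = -0.281534, running G = -1.729854

G = -1.7299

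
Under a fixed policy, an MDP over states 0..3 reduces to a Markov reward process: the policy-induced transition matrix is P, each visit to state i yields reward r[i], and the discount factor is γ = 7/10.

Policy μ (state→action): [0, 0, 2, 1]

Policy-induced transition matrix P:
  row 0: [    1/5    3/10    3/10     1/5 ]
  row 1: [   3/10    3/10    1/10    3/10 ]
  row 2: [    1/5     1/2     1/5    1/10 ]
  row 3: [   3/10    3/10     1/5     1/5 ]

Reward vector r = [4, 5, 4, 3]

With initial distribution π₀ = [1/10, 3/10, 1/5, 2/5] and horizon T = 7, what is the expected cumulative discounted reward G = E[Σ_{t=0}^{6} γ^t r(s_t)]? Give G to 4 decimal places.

t=0: π = [0.1000, 0.3000, 0.2000, 0.4000], E[r] = 3.9000, γ^t·E[r] = 3.900000, running G = 3.900000
t=1: π = [0.2700, 0.3400, 0.1800, 0.2100], E[r] = 4.1300, γ^t·E[r] = 2.891000, running G = 6.791000
t=2: π = [0.2550, 0.3360, 0.1930, 0.2160], E[r] = 4.1200, γ^t·E[r] = 2.018800, running G = 8.809800
t=3: π = [0.2552, 0.3386, 0.1919, 0.2143], E[r] = 4.1243, γ^t·E[r] = 1.414635, running G = 10.224435
t=4: π = [0.2553, 0.3384, 0.1917, 0.2147], E[r] = 4.1237, γ^t·E[r] = 0.990103, running G = 11.214538
t=5: π = [0.2553, 0.3383, 0.1917, 0.2147], E[r] = 4.1237, γ^t·E[r] = 0.693064, running G = 11.907601
t=6: π = [0.2553, 0.3383, 0.1917, 0.2147], E[r] = 4.1237, γ^t·E[r] = 0.485146, running G = 12.392747

G = 12.3927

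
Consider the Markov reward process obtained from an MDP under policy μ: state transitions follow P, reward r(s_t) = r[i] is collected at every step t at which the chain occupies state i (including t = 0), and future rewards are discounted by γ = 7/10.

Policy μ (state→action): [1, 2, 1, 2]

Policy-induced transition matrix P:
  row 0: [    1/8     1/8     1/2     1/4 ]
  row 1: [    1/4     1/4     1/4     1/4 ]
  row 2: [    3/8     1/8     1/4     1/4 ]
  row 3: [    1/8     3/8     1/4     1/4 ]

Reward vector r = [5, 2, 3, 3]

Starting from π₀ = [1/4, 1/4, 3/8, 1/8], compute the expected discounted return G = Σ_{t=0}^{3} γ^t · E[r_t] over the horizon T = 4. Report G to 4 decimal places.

G = 8.2705

t=0: π = [0.2500, 0.2500, 0.3750, 0.1250], E[r] = 3.2500, γ^t·E[r] = 3.250000, running G = 3.250000
t=1: π = [0.2500, 0.1875, 0.3125, 0.2500], E[r] = 3.3125, γ^t·E[r] = 2.318750, running G = 5.568750
t=2: π = [0.2266, 0.2109, 0.3125, 0.2500], E[r] = 3.2422, γ^t·E[r] = 1.588672, running G = 7.157422
t=3: π = [0.2295, 0.2139, 0.3066, 0.2500], E[r] = 3.2451, γ^t·E[r] = 1.113075, running G = 8.270497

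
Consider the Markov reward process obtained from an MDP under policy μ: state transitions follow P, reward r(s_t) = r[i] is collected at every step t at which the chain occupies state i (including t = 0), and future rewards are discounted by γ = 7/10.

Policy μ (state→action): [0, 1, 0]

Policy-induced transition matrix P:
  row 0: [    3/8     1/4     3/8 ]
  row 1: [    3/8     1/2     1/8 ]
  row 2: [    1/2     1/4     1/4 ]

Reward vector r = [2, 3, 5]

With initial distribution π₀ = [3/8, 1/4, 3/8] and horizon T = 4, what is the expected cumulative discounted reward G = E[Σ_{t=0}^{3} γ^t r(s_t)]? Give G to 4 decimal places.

G = 8.1474

t=0: π = [0.3750, 0.2500, 0.3750], E[r] = 3.3750, γ^t·E[r] = 3.375000, running G = 3.375000
t=1: π = [0.4219, 0.3125, 0.2656], E[r] = 3.1094, γ^t·E[r] = 2.176563, running G = 5.551563
t=2: π = [0.4082, 0.3281, 0.2637], E[r] = 3.1191, γ^t·E[r] = 1.528379, running G = 7.079941
t=3: π = [0.4080, 0.3320, 0.2600], E[r] = 3.1121, γ^t·E[r] = 1.067437, running G = 8.147378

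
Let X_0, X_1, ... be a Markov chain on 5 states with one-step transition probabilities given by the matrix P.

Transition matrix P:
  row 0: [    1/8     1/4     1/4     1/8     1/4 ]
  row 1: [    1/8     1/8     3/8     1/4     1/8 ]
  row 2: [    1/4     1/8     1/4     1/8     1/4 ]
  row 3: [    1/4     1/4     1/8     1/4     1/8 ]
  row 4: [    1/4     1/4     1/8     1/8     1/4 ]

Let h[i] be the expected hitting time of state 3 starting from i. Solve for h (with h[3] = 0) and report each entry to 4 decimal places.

First-step conditioning: h[3] = 0; for i ≠ 3, h[i] = 1 + Σ_k P[i][k]·h[k].
  h[0] = 1 + 1/8·h[0] + 1/4·h[1] + 1/4·h[2] + 1/4·h[4]
  h[1] = 1 + 1/8·h[0] + 1/8·h[1] + 3/8·h[2] + 1/8·h[4]
  h[2] = 1 + 1/4·h[0] + 1/8·h[1] + 1/4·h[2] + 1/4·h[4]
  h[4] = 1 + 1/4·h[0] + 1/4·h[1] + 1/8·h[2] + 1/4·h[4]
Solving the 4×4 linear system over states ≠ 3 gives exactly h = [1560/233, 4168/699, 4744/699, 0, 4672/699] (h[3] = 0 is the target).

h = [6.6953, 5.9628, 6.7868, 0.0000, 6.6838]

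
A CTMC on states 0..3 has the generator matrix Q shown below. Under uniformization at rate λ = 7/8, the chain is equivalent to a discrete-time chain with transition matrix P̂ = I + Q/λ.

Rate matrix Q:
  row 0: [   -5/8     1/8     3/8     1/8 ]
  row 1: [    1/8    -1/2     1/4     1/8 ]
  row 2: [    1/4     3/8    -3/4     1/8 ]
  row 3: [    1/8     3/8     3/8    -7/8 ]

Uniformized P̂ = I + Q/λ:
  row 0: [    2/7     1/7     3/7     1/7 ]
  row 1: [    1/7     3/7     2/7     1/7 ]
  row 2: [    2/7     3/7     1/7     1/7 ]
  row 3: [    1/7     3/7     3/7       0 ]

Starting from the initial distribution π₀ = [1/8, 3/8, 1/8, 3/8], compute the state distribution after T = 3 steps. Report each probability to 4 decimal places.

π = [0.2132, 0.3666, 0.2959, 0.1243]

t=0: π = [0.1250, 0.3750, 0.1250, 0.3750]
t=1: π = [0.1786, 0.3929, 0.3393, 0.0893]
t=2: π = [0.2168, 0.3776, 0.2755, 0.1301]
t=3: π = [0.2132, 0.3666, 0.2959, 0.1243]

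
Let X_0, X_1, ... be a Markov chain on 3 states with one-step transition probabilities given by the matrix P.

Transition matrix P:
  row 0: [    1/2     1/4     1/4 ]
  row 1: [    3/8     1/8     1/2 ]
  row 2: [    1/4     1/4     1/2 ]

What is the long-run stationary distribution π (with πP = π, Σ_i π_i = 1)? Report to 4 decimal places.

π = [0.3704, 0.2222, 0.4074]

Balance equations π_j = Σ_i π_i·P[i][j]:
  π_0 = 1/2·π_0 + 3/8·π_1 + 1/4·π_2
  π_1 = 1/4·π_0 + 1/8·π_1 + 1/4·π_2
  normalize: π_0 + π_1 + π_2 = 1
Solving the linear system gives exactly π = [10/27, 2/9, 11/27].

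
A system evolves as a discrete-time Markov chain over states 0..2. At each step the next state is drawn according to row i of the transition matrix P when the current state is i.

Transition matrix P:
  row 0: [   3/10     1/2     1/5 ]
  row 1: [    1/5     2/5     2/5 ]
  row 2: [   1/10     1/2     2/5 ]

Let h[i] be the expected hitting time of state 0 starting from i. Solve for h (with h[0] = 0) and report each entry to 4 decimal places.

h = [0.0000, 6.2500, 6.8750]

First-step conditioning: h[0] = 0; for i ≠ 0, h[i] = 1 + Σ_k P[i][k]·h[k].
  h[1] = 1 + 2/5·h[1] + 2/5·h[2]
  h[2] = 1 + 1/2·h[1] + 2/5·h[2]
Solving the 2×2 linear system over states ≠ 0 gives exactly h = [0, 25/4, 55/8] (h[0] = 0 is the target).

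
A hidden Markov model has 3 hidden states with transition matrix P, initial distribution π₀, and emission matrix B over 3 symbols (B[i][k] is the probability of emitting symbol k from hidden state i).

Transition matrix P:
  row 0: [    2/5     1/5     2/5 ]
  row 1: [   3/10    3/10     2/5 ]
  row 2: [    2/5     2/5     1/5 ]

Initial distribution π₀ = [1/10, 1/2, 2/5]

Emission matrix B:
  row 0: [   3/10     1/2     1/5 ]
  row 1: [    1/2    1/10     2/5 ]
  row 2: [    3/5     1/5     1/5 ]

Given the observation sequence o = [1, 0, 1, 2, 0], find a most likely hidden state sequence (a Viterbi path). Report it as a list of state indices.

t=0: δ = [5.000e-02, 5.000e-02, 8.000e-02]  (obs o_0=1)
t=1: δ = [9.600e-03, 1.600e-02, 1.200e-02]  ψ = [2, 2, 0]  (obs o_1=0)
t=2: δ = [2.400e-03, 4.800e-04, 1.280e-03]  ψ = [1, 1, 1]  (obs o_2=1)
t=3: δ = [1.920e-04, 2.048e-04, 1.920e-04]  ψ = [0, 2, 0]  (obs o_3=2)
t=4: δ = [2.304e-05, 3.840e-05, 4.915e-05]  ψ = [0, 2, 1]  (obs o_4=0)
backtrack: best end state = 2; path = [2, 1, 2, 1, 2]

path = [2, 1, 2, 1, 2]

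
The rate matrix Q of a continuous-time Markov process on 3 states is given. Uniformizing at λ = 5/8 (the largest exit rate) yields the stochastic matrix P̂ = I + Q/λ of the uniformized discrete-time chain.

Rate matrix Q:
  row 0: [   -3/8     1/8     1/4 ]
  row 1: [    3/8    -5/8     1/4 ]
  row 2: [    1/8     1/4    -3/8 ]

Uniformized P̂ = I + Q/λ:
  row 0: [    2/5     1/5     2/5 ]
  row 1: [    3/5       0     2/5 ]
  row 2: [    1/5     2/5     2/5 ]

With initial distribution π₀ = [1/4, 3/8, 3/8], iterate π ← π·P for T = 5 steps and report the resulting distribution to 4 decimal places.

t=0: π = [0.2500, 0.3750, 0.3750]
t=1: π = [0.4000, 0.2000, 0.4000]
t=2: π = [0.3600, 0.2400, 0.4000]
t=3: π = [0.3680, 0.2320, 0.4000]
t=4: π = [0.3664, 0.2336, 0.4000]
t=5: π = [0.3667, 0.2333, 0.4000]

π = [0.3667, 0.2333, 0.4000]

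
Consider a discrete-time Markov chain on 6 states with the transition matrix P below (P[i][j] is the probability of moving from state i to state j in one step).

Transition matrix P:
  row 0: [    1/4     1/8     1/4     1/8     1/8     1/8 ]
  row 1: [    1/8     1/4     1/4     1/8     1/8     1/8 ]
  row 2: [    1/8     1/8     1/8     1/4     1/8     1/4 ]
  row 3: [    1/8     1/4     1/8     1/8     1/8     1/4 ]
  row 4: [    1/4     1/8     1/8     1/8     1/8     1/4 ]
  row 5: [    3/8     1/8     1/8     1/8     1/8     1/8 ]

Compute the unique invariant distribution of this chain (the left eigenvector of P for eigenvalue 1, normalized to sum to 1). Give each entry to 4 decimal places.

π = [0.2123, 0.1638, 0.1720, 0.1465, 0.1250, 0.1804]

Balance equations π_j = Σ_i π_i·P[i][j]:
  π_0 = 1/4·π_0 + 1/8·π_1 + 1/8·π_2 + 1/8·π_3 + 1/4·π_4 + 3/8·π_5
  π_1 = 1/8·π_0 + 1/4·π_1 + 1/8·π_2 + 1/4·π_3 + 1/8·π_4 + 1/8·π_5
  π_2 = 1/4·π_0 + 1/4·π_1 + 1/8·π_2 + 1/8·π_3 + 1/8·π_4 + 1/8·π_5
  π_3 = 1/8·π_0 + 1/8·π_1 + 1/4·π_2 + 1/8·π_3 + 1/8·π_4 + 1/8·π_5
  π_4 = 1/8·π_0 + 1/8·π_1 + 1/8·π_2 + 1/8·π_3 + 1/8·π_4 + 1/8·π_5
  normalize: π_0 + π_1 + π_2 + π_3 + π_4 + π_5 = 1
Solving the linear system gives exactly π = [1007/4744, 777/4744, 102/593, 695/4744, 1/8, 107/593].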